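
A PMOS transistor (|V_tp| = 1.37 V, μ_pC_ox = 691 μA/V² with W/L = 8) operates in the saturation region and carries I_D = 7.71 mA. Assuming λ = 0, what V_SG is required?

V_SG = 3.04 V

k_p = μ_pC_ox · (W/L) = 5.528 mA/V².
In saturation I_D = ½ k_p (V_SG − |V_tp|)², so V_SG − |V_tp| = √(2 I_D / k_p) = √(2 × 7.71 / 5.528) = 1.67 V.
V_SG = 1.37 + 1.67 = 3.04 V.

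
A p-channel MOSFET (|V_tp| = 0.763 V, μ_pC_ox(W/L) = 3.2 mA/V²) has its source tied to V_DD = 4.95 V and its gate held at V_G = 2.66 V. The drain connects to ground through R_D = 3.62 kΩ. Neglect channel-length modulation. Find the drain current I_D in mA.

I_D = 1.29 mA

V_SG = V_DD − V_G = 4.95 − 2.66 = 2.29 V, so V_ov = 2.29 − 0.763 = 1.53 V.
Assume saturation: I_D = ½ k_p V_ov² = 0.5 × 3.2 × 1.53² = 3.73 mA, giving V_SD = V_DD − I_D R_D = 4.95 − 3.73 × 3.62 = -8.56 V.
But -8.56 V < V_ov = 1.53 V, so the device is actually in triode.
In triode I_D = k_p[V_ov V_SD − ½ V_SD²] and I_D = (V_DD − V_SD)/R_D. Equating: 5.79 V_SD² − 18.69 V_SD + 4.95 = 0, giving V_SD = 0.291 V (the root below V_ov).
I_D = (4.95 − 0.291) / 3.62 = 1.29 mA.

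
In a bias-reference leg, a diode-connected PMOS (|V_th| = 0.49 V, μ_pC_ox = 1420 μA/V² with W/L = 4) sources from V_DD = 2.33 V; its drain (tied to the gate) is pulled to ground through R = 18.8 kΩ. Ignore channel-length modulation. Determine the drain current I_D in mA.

With gate tied to drain, V_SG = V_SD ≥ V_SG − |V_th|, so the device is in saturation.
k_p = μ_pC_ox · (W/L) = 5.68 mA/V².
KCL at the drain: ½ k_p (V_SG − |V_th|)² = (V_DD − V_SG)/R.
Let x = V_SG − 0.49. Then 53.4 x² + x − 1.84 = 0, giving x = 0.177 V (positive root), so V_SG = 0.667 V.
I_D = (V_DD − V_SG)/R = (2.33 − 0.667) / 18.8 = 0.0885 mA.

I_D = 0.0885 mA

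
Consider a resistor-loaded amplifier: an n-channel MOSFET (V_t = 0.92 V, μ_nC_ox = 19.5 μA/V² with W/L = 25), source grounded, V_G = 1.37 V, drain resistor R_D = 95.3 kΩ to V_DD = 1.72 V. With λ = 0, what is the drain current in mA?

V_GS = V_G = 1.37 V, so V_ov = 1.37 − 0.92 = 0.45 V.
k_n = μ_nC_ox · (W/L) = 0.4875 mA/V².
Assume saturation: I_D = ½ k_n V_ov² = 0.5 × 0.4875 × 0.45² = 0.0494 mA, giving V_DS = V_DD − I_D R_D = 1.72 − 0.0494 × 95.3 = -2.98 V.
But -2.98 V < V_ov = 0.45 V, so the device is actually in triode.
In triode I_D = k_n[V_ov V_DS − ½ V_DS²] and I_D = (V_DD − V_DS)/R_D. Equating: 23.2 V_DS² − 21.91 V_DS + 1.72 = 0, giving V_DS = 0.0864 V (the root below V_ov).
I_D = (1.72 − 0.0864) / 95.3 = 0.0171 mA.

I_D = 0.0171 mA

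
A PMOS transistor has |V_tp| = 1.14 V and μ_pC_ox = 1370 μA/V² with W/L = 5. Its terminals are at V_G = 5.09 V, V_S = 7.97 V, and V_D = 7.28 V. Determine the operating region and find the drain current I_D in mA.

V_SG = V_S − V_G = 7.97 − 5.09 = 2.88 V; V_SD = V_S − V_D = 7.97 − 7.28 = 0.69 V.
k_p = μ_pC_ox · (W/L) = 6.85 mA/V².
V_ov = V_SG − |V_tp| = 2.88 − 1.14 = 1.74 V.
Since V_SD = 0.69 V < V_ov = 1.74 V, the device is in the triode region.
I_D = k_p [V_ov · V_SD − ½ V_SD²] = 6.85 × [1.74 × 0.69 − 0.5 × 0.69²] = 6.59 mA.

Triode; I_D = 6.59 mA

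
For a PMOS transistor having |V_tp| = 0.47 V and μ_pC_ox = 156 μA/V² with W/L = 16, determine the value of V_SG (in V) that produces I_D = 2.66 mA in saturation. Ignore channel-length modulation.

V_SG = 1.93 V

k_p = μ_pC_ox · (W/L) = 2.496 mA/V².
In saturation I_D = ½ k_p (V_SG − |V_tp|)², so V_SG − |V_tp| = √(2 I_D / k_p) = √(2 × 2.66 / 2.496) = 1.46 V.
V_SG = 0.47 + 1.46 = 1.93 V.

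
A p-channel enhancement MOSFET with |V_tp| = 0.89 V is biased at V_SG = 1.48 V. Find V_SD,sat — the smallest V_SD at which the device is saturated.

V_SD,sat = 0.590 V

The boundary between triode and saturation is V_SD = V_SG − |V_tp| = V_ov.
V_ov = 1.48 − 0.89 = 0.59 V.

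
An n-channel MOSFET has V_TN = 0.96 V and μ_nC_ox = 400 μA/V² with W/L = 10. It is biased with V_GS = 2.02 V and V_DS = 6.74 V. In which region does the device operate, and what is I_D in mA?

k_n = μ_nC_ox · (W/L) = 4 mA/V².
V_ov = V_GS − V_TN = 2.02 − 0.96 = 1.06 V.
Since V_DS = 6.74 V ≥ V_ov = 1.06 V, the device is in saturation.
I_D = ½ k_n V_ov² = 0.5 × 4 × 1.06² = 2.25 mA.

Saturation; I_D = 2.25 mA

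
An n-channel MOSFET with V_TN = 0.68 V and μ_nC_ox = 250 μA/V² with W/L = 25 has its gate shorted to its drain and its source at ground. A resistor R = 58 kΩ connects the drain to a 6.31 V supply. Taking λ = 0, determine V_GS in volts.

With gate tied to drain, V_GS = V_DS ≥ V_GS − V_TN, so the device is in saturation.
k_n = μ_nC_ox · (W/L) = 6.25 mA/V².
KCL at the drain: ½ k_n (V_GS − V_TN)² = (V_DD − V_GS)/R.
Let x = V_GS − 0.68. Then 181 x² + x − 5.63 = 0, giving x = 0.174 V (positive root), so V_GS = 0.854 V.
I_D = (V_DD − V_GS)/R = (6.31 − 0.854) / 58 = 0.0941 mA.

V_GS = 0.854 V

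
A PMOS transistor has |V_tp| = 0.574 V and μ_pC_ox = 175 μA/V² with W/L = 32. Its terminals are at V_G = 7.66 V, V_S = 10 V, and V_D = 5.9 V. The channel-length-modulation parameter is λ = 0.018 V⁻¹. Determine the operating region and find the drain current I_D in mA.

V_SG = V_S − V_G = 10 − 7.66 = 2.34 V; V_SD = V_S − V_D = 10 − 5.9 = 4.1 V.
k_p = μ_pC_ox · (W/L) = 5.6 mA/V².
V_ov = V_SG − |V_tp| = 2.34 − 0.574 = 1.77 V.
Since V_SD = 4.1 V ≥ V_ov = 1.77 V, the device is in saturation.
I_D = ½ k_p V_ov² (1 + λ V_SD) = 0.5 × 5.6 × 1.77² × (1 + 0.018 × 4.1) = 9.38 mA.

Saturation; I_D = 9.38 mA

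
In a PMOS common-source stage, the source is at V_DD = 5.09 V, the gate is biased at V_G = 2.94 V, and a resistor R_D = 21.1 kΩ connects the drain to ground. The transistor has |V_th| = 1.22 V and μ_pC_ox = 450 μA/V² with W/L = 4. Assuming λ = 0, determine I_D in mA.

I_D = 0.234 mA

V_SG = V_DD − V_G = 5.09 − 2.94 = 2.15 V, so V_ov = 2.15 − 1.22 = 0.93 V.
k_p = μ_pC_ox · (W/L) = 1.8 mA/V².
Assume saturation: I_D = ½ k_p V_ov² = 0.5 × 1.8 × 0.93² = 0.778 mA, giving V_SD = V_DD − I_D R_D = 5.09 − 0.778 × 21.1 = -11.3 V.
But -11.3 V < V_ov = 0.93 V, so the device is actually in triode.
In triode I_D = k_p[V_ov V_SD − ½ V_SD²] and I_D = (V_DD − V_SD)/R_D. Equating: 19 V_SD² − 36.32 V_SD + 5.09 = 0, giving V_SD = 0.152 V (the root below V_ov).
I_D = (5.09 − 0.152) / 21.1 = 0.234 mA.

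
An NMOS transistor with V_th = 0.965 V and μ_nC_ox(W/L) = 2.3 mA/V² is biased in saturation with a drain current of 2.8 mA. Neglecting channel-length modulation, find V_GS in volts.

V_GS = 2.53 V

In saturation I_D = ½ k_n (V_GS − V_th)², so V_GS − V_th = √(2 I_D / k_n) = √(2 × 2.8 / 2.3) = 1.56 V.
V_GS = 0.965 + 1.56 = 2.53 V.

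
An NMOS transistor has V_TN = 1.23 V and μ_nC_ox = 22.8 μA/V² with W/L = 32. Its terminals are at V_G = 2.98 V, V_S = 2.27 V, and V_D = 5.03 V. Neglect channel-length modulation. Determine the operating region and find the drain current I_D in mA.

Cutoff; I_D = 0 mA

V_GS = V_G − V_S = 2.98 − 2.27 = 0.71 V; V_DS = V_D − V_S = 5.03 − 2.27 = 2.76 V.
V_GS = 0.71 V < V_TN = 1.23 V, so the transistor is in cutoff.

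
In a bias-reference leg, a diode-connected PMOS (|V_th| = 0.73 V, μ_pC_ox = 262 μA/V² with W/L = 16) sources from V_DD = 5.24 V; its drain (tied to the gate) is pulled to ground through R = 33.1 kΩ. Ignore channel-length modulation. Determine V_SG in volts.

With gate tied to drain, V_SG = V_SD ≥ V_SG − |V_th|, so the device is in saturation.
k_p = μ_pC_ox · (W/L) = 4.192 mA/V².
KCL at the drain: ½ k_p (V_SG − |V_th|)² = (V_DD − V_SG)/R.
Let x = V_SG − 0.73. Then 69.4 x² + x − 4.51 = 0, giving x = 0.248 V (positive root), so V_SG = 0.978 V.
I_D = (V_DD − V_SG)/R = (5.24 − 0.978) / 33.1 = 0.129 mA.

V_SG = 0.978 V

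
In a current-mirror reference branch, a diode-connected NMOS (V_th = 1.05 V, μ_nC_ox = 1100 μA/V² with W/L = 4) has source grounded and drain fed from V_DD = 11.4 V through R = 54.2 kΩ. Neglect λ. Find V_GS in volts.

With gate tied to drain, V_GS = V_DS ≥ V_GS − V_th, so the device is in saturation.
k_n = μ_nC_ox · (W/L) = 4.4 mA/V².
KCL at the drain: ½ k_n (V_GS − V_th)² = (V_DD − V_GS)/R.
Let x = V_GS − 1.05. Then 119 x² + x − 10.35 = 0, giving x = 0.29 V (positive root), so V_GS = 1.34 V.
I_D = (V_DD − V_GS)/R = (11.4 − 1.34) / 54.2 = 0.186 mA.

V_GS = 1.34 V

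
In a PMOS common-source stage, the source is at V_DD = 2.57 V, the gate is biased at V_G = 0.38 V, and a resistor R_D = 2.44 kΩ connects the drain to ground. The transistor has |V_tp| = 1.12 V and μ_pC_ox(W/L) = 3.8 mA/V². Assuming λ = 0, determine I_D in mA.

V_SG = V_DD − V_G = 2.57 − 0.38 = 2.19 V, so V_ov = 2.19 − 1.12 = 1.07 V.
Assume saturation: I_D = ½ k_p V_ov² = 0.5 × 3.8 × 1.07² = 2.18 mA, giving V_SD = V_DD − I_D R_D = 2.57 − 2.18 × 2.44 = -2.74 V.
But -2.74 V < V_ov = 1.07 V, so the device is actually in triode.
In triode I_D = k_p[V_ov V_SD − ½ V_SD²] and I_D = (V_DD − V_SD)/R_D. Equating: 4.64 V_SD² − 10.92 V_SD + 2.57 = 0, giving V_SD = 0.265 V (the root below V_ov).
I_D = (2.57 − 0.265) / 2.44 = 0.945 mA.

I_D = 0.945 mA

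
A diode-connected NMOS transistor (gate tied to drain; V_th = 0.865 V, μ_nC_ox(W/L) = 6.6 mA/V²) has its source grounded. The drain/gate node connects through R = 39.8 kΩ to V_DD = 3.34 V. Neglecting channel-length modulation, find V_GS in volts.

V_GS = 0.999 V

With gate tied to drain, V_GS = V_DS ≥ V_GS − V_th, so the device is in saturation.
KCL at the drain: ½ k_n (V_GS − V_th)² = (V_DD − V_GS)/R.
Let x = V_GS − 0.865. Then 131 x² + x − 2.475 = 0, giving x = 0.134 V (positive root), so V_GS = 0.999 V.
I_D = (V_DD − V_GS)/R = (3.34 − 0.999) / 39.8 = 0.0588 mA.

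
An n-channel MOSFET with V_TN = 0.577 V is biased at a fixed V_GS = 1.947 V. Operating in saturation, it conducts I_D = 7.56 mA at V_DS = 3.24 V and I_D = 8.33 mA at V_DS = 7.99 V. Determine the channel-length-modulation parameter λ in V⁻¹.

λ = 0.0230 V⁻¹

With V_GS fixed, I_D ∝ (1 + λ V_DS) in saturation, so I_D2/I_D1 = (1 + λ V_DS2)/(1 + λ V_DS1).
8.33/7.56 = 1.102 = (1 + 7.99 λ)/(1 + 3.24 λ).
Solving: λ (I_D1 V_DS2 − I_D2 V_DS1) = I_D2 − I_D1, so λ = (8.33 − 7.56) / (7.56 × 7.99 − 8.33 × 3.24) = 0.77 / 33.4 = 0.023 V⁻¹.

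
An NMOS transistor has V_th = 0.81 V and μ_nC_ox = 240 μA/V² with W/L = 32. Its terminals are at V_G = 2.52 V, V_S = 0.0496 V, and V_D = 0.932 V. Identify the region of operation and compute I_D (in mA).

Triode; I_D = 8.26 mA

V_GS = V_G − V_S = 2.52 − 0.0496 = 2.47 V; V_DS = V_D − V_S = 0.932 − 0.0496 = 0.882 V.
k_n = μ_nC_ox · (W/L) = 7.68 mA/V².
V_ov = V_GS − V_th = 2.47 − 0.81 = 1.66 V.
Since V_DS = 0.882 V < V_ov = 1.66 V, the device is in the triode region.
I_D = k_n [V_ov · V_DS − ½ V_DS²] = 7.68 × [1.66 × 0.882 − 0.5 × 0.882²] = 8.26 mA.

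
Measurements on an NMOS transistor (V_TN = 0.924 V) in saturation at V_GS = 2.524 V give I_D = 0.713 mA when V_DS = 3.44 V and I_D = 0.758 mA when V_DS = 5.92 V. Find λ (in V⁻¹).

λ = 0.0279 V⁻¹

With V_GS fixed, I_D ∝ (1 + λ V_DS) in saturation, so I_D2/I_D1 = (1 + λ V_DS2)/(1 + λ V_DS1).
0.758/0.713 = 1.063 = (1 + 5.92 λ)/(1 + 3.44 λ).
Solving: λ (I_D1 V_DS2 − I_D2 V_DS1) = I_D2 − I_D1, so λ = (0.758 − 0.713) / (0.713 × 5.92 − 0.758 × 3.44) = 0.045 / 1.61 = 0.0279 V⁻¹.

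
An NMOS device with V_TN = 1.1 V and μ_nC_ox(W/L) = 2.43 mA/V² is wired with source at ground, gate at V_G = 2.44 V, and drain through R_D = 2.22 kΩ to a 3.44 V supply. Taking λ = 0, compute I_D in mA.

I_D = 1.32 mA

V_GS = V_G = 2.44 V, so V_ov = 2.44 − 1.1 = 1.34 V.
Assume saturation: I_D = ½ k_n V_ov² = 0.5 × 2.43 × 1.34² = 2.18 mA, giving V_DS = V_DD − I_D R_D = 3.44 − 2.18 × 2.22 = -1.4 V.
But -1.4 V < V_ov = 1.34 V, so the device is actually in triode.
In triode I_D = k_n[V_ov V_DS − ½ V_DS²] and I_D = (V_DD − V_DS)/R_D. Equating: 2.7 V_DS² − 8.229 V_DS + 3.44 = 0, giving V_DS = 0.5 V (the root below V_ov).
I_D = (3.44 − 0.5) / 2.22 = 1.32 mA.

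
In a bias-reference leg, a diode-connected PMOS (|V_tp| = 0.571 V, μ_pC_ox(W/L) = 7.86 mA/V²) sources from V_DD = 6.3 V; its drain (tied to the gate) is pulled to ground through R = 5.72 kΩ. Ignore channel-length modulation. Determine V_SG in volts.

V_SG = 1.05 V

With gate tied to drain, V_SG = V_SD ≥ V_SG − |V_tp|, so the device is in saturation.
KCL at the drain: ½ k_p (V_SG − |V_tp|)² = (V_DD − V_SG)/R.
Let x = V_SG − 0.571. Then 22.5 x² + x − 5.729 = 0, giving x = 0.483 V (positive root), so V_SG = 1.05 V.
I_D = (V_DD − V_SG)/R = (6.3 − 1.05) / 5.72 = 0.917 mA.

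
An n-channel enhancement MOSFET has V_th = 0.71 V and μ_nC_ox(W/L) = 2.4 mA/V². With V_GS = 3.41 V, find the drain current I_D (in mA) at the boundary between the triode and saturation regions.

I_D = 8.75 mA

At the boundary V_DS = V_ov = V_GS − V_th = 3.41 − 0.71 = 2.7 V.
I_D = ½ k_n V_ov² = 0.5 × 2.4 × 2.7² = 8.75 mA.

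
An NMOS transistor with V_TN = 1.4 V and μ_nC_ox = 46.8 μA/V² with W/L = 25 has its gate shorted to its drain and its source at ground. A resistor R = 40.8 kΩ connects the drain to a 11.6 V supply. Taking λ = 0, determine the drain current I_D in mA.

I_D = 0.234 mA

With gate tied to drain, V_GS = V_DS ≥ V_GS − V_TN, so the device is in saturation.
k_n = μ_nC_ox · (W/L) = 1.17 mA/V².
KCL at the drain: ½ k_n (V_GS − V_TN)² = (V_DD − V_GS)/R.
Let x = V_GS − 1.4. Then 23.9 x² + x − 10.2 = 0, giving x = 0.633 V (positive root), so V_GS = 2.03 V.
I_D = (V_DD − V_GS)/R = (11.6 − 2.03) / 40.8 = 0.234 mA.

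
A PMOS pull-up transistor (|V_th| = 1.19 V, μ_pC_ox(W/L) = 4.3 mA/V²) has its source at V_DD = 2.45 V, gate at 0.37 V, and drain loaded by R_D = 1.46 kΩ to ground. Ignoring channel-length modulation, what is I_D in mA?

I_D = 1.35 mA

V_SG = V_DD − V_G = 2.45 − 0.37 = 2.08 V, so V_ov = 2.08 − 1.19 = 0.89 V.
Assume saturation: I_D = ½ k_p V_ov² = 0.5 × 4.3 × 0.89² = 1.7 mA, giving V_SD = V_DD − I_D R_D = 2.45 − 1.7 × 1.46 = -0.0364 V.
But -0.0364 V < V_ov = 0.89 V, so the device is actually in triode.
In triode I_D = k_p[V_ov V_SD − ½ V_SD²] and I_D = (V_DD − V_SD)/R_D. Equating: 3.14 V_SD² − 6.587 V_SD + 2.45 = 0, giving V_SD = 0.483 V (the root below V_ov).
I_D = (2.45 − 0.483) / 1.46 = 1.35 mA.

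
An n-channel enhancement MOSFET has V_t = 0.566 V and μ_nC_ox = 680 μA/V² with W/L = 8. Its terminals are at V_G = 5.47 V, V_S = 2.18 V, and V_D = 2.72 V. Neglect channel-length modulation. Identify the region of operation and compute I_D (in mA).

Triode; I_D = 7.21 mA

V_GS = V_G − V_S = 5.47 − 2.18 = 3.29 V; V_DS = V_D − V_S = 2.72 − 2.18 = 0.54 V.
k_n = μ_nC_ox · (W/L) = 5.44 mA/V².
V_ov = V_GS − V_t = 3.29 − 0.566 = 2.72 V.
Since V_DS = 0.54 V < V_ov = 2.72 V, the device is in the triode region.
I_D = k_n [V_ov · V_DS − ½ V_DS²] = 5.44 × [2.72 × 0.54 − 0.5 × 0.54²] = 7.21 mA.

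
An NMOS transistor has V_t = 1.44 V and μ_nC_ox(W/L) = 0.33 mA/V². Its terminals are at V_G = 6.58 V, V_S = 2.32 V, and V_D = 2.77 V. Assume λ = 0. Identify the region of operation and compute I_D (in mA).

V_GS = V_G − V_S = 6.58 − 2.32 = 4.26 V; V_DS = V_D − V_S = 2.77 − 2.32 = 0.45 V.
V_ov = V_GS − V_t = 4.26 − 1.44 = 2.82 V.
Since V_DS = 0.45 V < V_ov = 2.82 V, the device is in the triode region.
I_D = k_n [V_ov · V_DS − ½ V_DS²] = 0.33 × [2.82 × 0.45 − 0.5 × 0.45²] = 0.385 mA.

Triode; I_D = 0.385 mA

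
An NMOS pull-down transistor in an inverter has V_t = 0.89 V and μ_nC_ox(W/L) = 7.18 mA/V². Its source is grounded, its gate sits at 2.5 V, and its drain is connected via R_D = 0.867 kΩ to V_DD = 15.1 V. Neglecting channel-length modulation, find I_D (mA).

V_GS = V_G = 2.5 V, so V_ov = 2.5 − 0.89 = 1.61 V.
Assume saturation: I_D = ½ k_n V_ov² = 0.5 × 7.18 × 1.61² = 9.31 mA, giving V_DS = V_DD − I_D R_D = 15.1 − 9.31 × 0.867 = 7.03 V.
V_DS = 7.03 V ≥ V_ov = 1.61 V, confirming saturation.

I_D = 9.31 mA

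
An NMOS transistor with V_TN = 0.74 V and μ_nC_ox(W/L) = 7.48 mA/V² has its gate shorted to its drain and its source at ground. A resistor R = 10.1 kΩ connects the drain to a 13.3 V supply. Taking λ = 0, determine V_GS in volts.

V_GS = 1.30 V

With gate tied to drain, V_GS = V_DS ≥ V_GS − V_TN, so the device is in saturation.
KCL at the drain: ½ k_n (V_GS − V_TN)² = (V_DD − V_GS)/R.
Let x = V_GS − 0.74. Then 37.8 x² + x − 12.56 = 0, giving x = 0.564 V (positive root), so V_GS = 1.3 V.
I_D = (V_DD − V_GS)/R = (13.3 − 1.3) / 10.1 = 1.19 mA.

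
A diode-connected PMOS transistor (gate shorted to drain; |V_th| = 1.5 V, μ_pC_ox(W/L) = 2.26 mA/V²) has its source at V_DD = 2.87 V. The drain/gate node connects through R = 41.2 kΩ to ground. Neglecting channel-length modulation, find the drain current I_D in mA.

With gate tied to drain, V_SG = V_SD ≥ V_SG − |V_th|, so the device is in saturation.
KCL at the drain: ½ k_p (V_SG − |V_th|)² = (V_DD − V_SG)/R.
Let x = V_SG − 1.5. Then 46.6 x² + x − 1.37 = 0, giving x = 0.161 V (positive root), so V_SG = 1.66 V.
I_D = (V_DD − V_SG)/R = (2.87 − 1.66) / 41.2 = 0.0293 mA.

I_D = 0.0293 mA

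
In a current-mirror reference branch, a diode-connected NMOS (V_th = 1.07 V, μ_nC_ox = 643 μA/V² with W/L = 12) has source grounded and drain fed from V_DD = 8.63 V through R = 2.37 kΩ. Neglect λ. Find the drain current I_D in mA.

With gate tied to drain, V_GS = V_DS ≥ V_GS − V_th, so the device is in saturation.
k_n = μ_nC_ox · (W/L) = 7.716 mA/V².
KCL at the drain: ½ k_n (V_GS − V_th)² = (V_DD − V_GS)/R.
Let x = V_GS − 1.07. Then 9.14 x² + x − 7.56 = 0, giving x = 0.856 V (positive root), so V_GS = 1.93 V.
I_D = (V_DD − V_GS)/R = (8.63 − 1.93) / 2.37 = 2.83 mA.

I_D = 2.83 mA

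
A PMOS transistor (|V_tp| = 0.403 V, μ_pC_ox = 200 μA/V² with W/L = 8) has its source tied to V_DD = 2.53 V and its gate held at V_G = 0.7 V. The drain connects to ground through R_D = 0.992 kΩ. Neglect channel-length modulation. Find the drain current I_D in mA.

V_SG = V_DD − V_G = 2.53 − 0.7 = 1.83 V, so V_ov = 1.83 − 0.403 = 1.43 V.
k_p = μ_pC_ox · (W/L) = 1.6 mA/V².
Assume saturation: I_D = ½ k_p V_ov² = 0.5 × 1.6 × 1.43² = 1.63 mA, giving V_SD = V_DD − I_D R_D = 2.53 − 1.63 × 0.992 = 0.914 V.
But 0.914 V < V_ov = 1.43 V, so the device is actually in triode.
In triode I_D = k_p[V_ov V_SD − ½ V_SD²] and I_D = (V_DD − V_SD)/R_D. Equating: 0.794 V_SD² − 3.265 V_SD + 2.53 = 0, giving V_SD = 1.04 V (the root below V_ov).
I_D = (2.53 − 1.04) / 0.992 = 1.51 mA.

I_D = 1.51 mA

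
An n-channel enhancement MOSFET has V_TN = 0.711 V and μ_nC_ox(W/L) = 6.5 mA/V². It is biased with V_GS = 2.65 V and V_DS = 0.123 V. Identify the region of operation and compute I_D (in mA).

V_ov = V_GS − V_TN = 2.65 − 0.711 = 1.94 V.
Since V_DS = 0.123 V < V_ov = 1.94 V, the device is in the triode region.
I_D = k_n [V_ov · V_DS − ½ V_DS²] = 6.5 × [1.94 × 0.123 − 0.5 × 0.123²] = 1.5 mA.

Triode; I_D = 1.50 mA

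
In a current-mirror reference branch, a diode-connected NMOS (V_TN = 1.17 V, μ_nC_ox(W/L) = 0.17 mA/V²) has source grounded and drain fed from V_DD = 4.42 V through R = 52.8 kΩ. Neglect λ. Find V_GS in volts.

V_GS = 1.92 V

With gate tied to drain, V_GS = V_DS ≥ V_GS − V_TN, so the device is in saturation.
KCL at the drain: ½ k_n (V_GS − V_TN)² = (V_DD − V_GS)/R.
Let x = V_GS − 1.17. Then 4.49 x² + x − 3.25 = 0, giving x = 0.747 V (positive root), so V_GS = 1.92 V.
I_D = (V_DD − V_GS)/R = (4.42 − 1.92) / 52.8 = 0.0474 mA.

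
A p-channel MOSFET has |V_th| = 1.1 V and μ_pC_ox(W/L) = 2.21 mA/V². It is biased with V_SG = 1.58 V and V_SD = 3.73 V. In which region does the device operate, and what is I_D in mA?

Saturation; I_D = 0.255 mA

V_ov = V_SG − |V_th| = 1.58 − 1.1 = 0.48 V.
Since V_SD = 3.73 V ≥ V_ov = 0.48 V, the device is in saturation.
I_D = ½ k_p V_ov² = 0.5 × 2.21 × 0.48² = 0.255 mA.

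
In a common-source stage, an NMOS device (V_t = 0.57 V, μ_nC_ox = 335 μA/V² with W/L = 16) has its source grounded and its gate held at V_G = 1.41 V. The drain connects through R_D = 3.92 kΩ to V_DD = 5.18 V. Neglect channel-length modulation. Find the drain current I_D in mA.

I_D = 1.23 mA

V_GS = V_G = 1.41 V, so V_ov = 1.41 − 0.57 = 0.84 V.
k_n = μ_nC_ox · (W/L) = 5.36 mA/V².
Assume saturation: I_D = ½ k_n V_ov² = 0.5 × 5.36 × 0.84² = 1.89 mA, giving V_DS = V_DD − I_D R_D = 5.18 − 1.89 × 3.92 = -2.23 V.
But -2.23 V < V_ov = 0.84 V, so the device is actually in triode.
In triode I_D = k_n[V_ov V_DS − ½ V_DS²] and I_D = (V_DD − V_DS)/R_D. Equating: 10.5 V_DS² − 18.65 V_DS + 5.18 = 0, giving V_DS = 0.345 V (the root below V_ov).
I_D = (5.18 − 0.345) / 3.92 = 1.23 mA.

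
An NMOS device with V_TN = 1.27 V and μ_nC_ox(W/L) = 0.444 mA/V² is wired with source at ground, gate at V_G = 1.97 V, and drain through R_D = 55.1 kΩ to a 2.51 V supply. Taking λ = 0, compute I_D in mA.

V_GS = V_G = 1.97 V, so V_ov = 1.97 − 1.27 = 0.7 V.
Assume saturation: I_D = ½ k_n V_ov² = 0.5 × 0.444 × 0.7² = 0.109 mA, giving V_DS = V_DD − I_D R_D = 2.51 − 0.109 × 55.1 = -3.48 V.
But -3.48 V < V_ov = 0.7 V, so the device is actually in triode.
In triode I_D = k_n[V_ov V_DS − ½ V_DS²] and I_D = (V_DD − V_DS)/R_D. Equating: 12.2 V_DS² − 18.13 V_DS + 2.51 = 0, giving V_DS = 0.155 V (the root below V_ov).
I_D = (2.51 − 0.155) / 55.1 = 0.0427 mA.

I_D = 0.0427 mA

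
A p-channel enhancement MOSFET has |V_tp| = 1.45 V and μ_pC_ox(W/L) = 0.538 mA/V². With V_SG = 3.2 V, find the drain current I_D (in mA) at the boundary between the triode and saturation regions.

I_D = 0.824 mA

At the boundary V_SD = V_ov = V_SG − |V_tp| = 3.2 − 1.45 = 1.75 V.
I_D = ½ k_p V_ov² = 0.5 × 0.538 × 1.75² = 0.824 mA.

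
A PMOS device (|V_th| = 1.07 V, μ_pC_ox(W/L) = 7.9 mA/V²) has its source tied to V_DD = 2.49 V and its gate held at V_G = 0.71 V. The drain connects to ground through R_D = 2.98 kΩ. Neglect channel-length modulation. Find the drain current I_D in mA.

V_SG = V_DD − V_G = 2.49 − 0.71 = 1.78 V, so V_ov = 1.78 − 1.07 = 0.71 V.
Assume saturation: I_D = ½ k_p V_ov² = 0.5 × 7.9 × 0.71² = 1.99 mA, giving V_SD = V_DD − I_D R_D = 2.49 − 1.99 × 2.98 = -3.44 V.
But -3.44 V < V_ov = 0.71 V, so the device is actually in triode.
In triode I_D = k_p[V_ov V_SD − ½ V_SD²] and I_D = (V_DD − V_SD)/R_D. Equating: 11.8 V_SD² − 17.71 V_SD + 2.49 = 0, giving V_SD = 0.157 V (the root below V_ov).
I_D = (2.49 − 0.157) / 2.98 = 0.783 mA.

I_D = 0.783 mA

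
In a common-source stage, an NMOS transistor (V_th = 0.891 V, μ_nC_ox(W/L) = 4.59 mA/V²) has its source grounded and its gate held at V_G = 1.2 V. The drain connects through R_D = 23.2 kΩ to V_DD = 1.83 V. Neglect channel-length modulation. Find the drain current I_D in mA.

I_D = 0.0763 mA

V_GS = V_G = 1.2 V, so V_ov = 1.2 − 0.891 = 0.309 V.
Assume saturation: I_D = ½ k_n V_ov² = 0.5 × 4.59 × 0.309² = 0.219 mA, giving V_DS = V_DD − I_D R_D = 1.83 − 0.219 × 23.2 = -3.25 V.
But -3.25 V < V_ov = 0.309 V, so the device is actually in triode.
In triode I_D = k_n[V_ov V_DS − ½ V_DS²] and I_D = (V_DD − V_DS)/R_D. Equating: 53.2 V_DS² − 33.9 V_DS + 1.83 = 0, giving V_DS = 0.0595 V (the root below V_ov).
I_D = (1.83 − 0.0595) / 23.2 = 0.0763 mA.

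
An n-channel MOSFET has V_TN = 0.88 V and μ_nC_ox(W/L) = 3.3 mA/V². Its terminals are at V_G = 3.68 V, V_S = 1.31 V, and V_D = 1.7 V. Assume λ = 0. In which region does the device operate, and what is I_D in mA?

Triode; I_D = 1.67 mA

V_GS = V_G − V_S = 3.68 − 1.31 = 2.37 V; V_DS = V_D − V_S = 1.7 − 1.31 = 0.39 V.
V_ov = V_GS − V_TN = 2.37 − 0.88 = 1.49 V.
Since V_DS = 0.39 V < V_ov = 1.49 V, the device is in the triode region.
I_D = k_n [V_ov · V_DS − ½ V_DS²] = 3.3 × [1.49 × 0.39 − 0.5 × 0.39²] = 1.67 mA.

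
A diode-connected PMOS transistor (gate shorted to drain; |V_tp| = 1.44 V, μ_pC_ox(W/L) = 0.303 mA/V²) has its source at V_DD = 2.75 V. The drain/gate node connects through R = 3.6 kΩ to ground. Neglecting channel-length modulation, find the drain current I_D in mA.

With gate tied to drain, V_SG = V_SD ≥ V_SG − |V_tp|, so the device is in saturation.
KCL at the drain: ½ k_p (V_SG − |V_tp|)² = (V_DD − V_SG)/R.
Let x = V_SG − 1.44. Then 0.545 x² + x − 1.31 = 0, giving x = 0.884 V (positive root), so V_SG = 2.32 V.
I_D = (V_DD − V_SG)/R = (2.75 − 2.32) / 3.6 = 0.118 mA.

I_D = 0.118 mA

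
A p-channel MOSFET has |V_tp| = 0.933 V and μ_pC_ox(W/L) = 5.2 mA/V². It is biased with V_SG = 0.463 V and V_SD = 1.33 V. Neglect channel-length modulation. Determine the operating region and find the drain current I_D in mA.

V_SG = 0.463 V < |V_tp| = 0.933 V, so the transistor is in cutoff.

Cutoff; I_D = 0 mA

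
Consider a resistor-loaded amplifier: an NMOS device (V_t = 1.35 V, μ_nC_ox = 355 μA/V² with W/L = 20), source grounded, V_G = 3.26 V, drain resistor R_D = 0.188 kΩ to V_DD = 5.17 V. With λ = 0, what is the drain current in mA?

I_D = 13.0 mA

V_GS = V_G = 3.26 V, so V_ov = 3.26 − 1.35 = 1.91 V.
k_n = μ_nC_ox · (W/L) = 7.1 mA/V².
Assume saturation: I_D = ½ k_n V_ov² = 0.5 × 7.1 × 1.91² = 13 mA, giving V_DS = V_DD − I_D R_D = 5.17 − 13 × 0.188 = 2.74 V.
V_DS = 2.74 V ≥ V_ov = 1.91 V, confirming saturation.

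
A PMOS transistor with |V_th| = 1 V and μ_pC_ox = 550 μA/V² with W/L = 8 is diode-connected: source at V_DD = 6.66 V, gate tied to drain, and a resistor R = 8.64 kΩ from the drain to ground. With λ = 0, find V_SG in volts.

V_SG = 1.52 V

With gate tied to drain, V_SG = V_SD ≥ V_SG − |V_th|, so the device is in saturation.
k_p = μ_pC_ox · (W/L) = 4.4 mA/V².
KCL at the drain: ½ k_p (V_SG − |V_th|)² = (V_DD − V_SG)/R.
Let x = V_SG − 1. Then 19 x² + x − 5.66 = 0, giving x = 0.52 V (positive root), so V_SG = 1.52 V.
I_D = (V_DD − V_SG)/R = (6.66 − 1.52) / 8.64 = 0.595 mA.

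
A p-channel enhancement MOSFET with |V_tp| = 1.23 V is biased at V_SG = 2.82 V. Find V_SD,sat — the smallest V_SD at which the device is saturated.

V_SD,sat = 1.59 V

The boundary between triode and saturation is V_SD = V_SG − |V_tp| = V_ov.
V_ov = 2.82 − 1.23 = 1.59 V.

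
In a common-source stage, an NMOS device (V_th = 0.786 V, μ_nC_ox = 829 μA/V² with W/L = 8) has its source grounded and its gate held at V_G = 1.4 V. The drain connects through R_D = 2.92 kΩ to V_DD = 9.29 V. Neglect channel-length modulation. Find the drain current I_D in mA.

V_GS = V_G = 1.4 V, so V_ov = 1.4 − 0.786 = 0.614 V.
k_n = μ_nC_ox · (W/L) = 6.632 mA/V².
Assume saturation: I_D = ½ k_n V_ov² = 0.5 × 6.632 × 0.614² = 1.25 mA, giving V_DS = V_DD − I_D R_D = 9.29 − 1.25 × 2.92 = 5.64 V.
V_DS = 5.64 V ≥ V_ov = 0.614 V, confirming saturation.

I_D = 1.25 mA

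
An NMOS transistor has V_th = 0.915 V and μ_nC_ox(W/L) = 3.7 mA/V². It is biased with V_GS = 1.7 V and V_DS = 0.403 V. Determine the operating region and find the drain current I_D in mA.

Triode; I_D = 0.870 mA

V_ov = V_GS − V_th = 1.7 − 0.915 = 0.785 V.
Since V_DS = 0.403 V < V_ov = 0.785 V, the device is in the triode region.
I_D = k_n [V_ov · V_DS − ½ V_DS²] = 3.7 × [0.785 × 0.403 − 0.5 × 0.403²] = 0.87 mA.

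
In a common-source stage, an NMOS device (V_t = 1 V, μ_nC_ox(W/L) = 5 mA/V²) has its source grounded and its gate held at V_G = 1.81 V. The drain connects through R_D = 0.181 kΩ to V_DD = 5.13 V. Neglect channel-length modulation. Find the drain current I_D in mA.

V_GS = V_G = 1.81 V, so V_ov = 1.81 − 1 = 0.81 V.
Assume saturation: I_D = ½ k_n V_ov² = 0.5 × 5 × 0.81² = 1.64 mA, giving V_DS = V_DD − I_D R_D = 5.13 − 1.64 × 0.181 = 4.83 V.
V_DS = 4.83 V ≥ V_ov = 0.81 V, confirming saturation.

I_D = 1.64 mA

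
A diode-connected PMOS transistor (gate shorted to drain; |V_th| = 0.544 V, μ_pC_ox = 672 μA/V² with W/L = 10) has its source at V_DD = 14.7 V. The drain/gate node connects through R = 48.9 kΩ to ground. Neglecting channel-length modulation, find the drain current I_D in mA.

I_D = 0.284 mA

With gate tied to drain, V_SG = V_SD ≥ V_SG − |V_th|, so the device is in saturation.
k_p = μ_pC_ox · (W/L) = 6.72 mA/V².
KCL at the drain: ½ k_p (V_SG − |V_th|)² = (V_DD − V_SG)/R.
Let x = V_SG − 0.544. Then 164 x² + x − 14.16 = 0, giving x = 0.29 V (positive root), so V_SG = 0.834 V.
I_D = (V_DD − V_SG)/R = (14.7 − 0.834) / 48.9 = 0.284 mA.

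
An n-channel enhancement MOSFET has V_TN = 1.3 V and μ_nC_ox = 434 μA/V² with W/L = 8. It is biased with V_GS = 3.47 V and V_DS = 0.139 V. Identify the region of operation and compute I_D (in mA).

Triode; I_D = 1.01 mA

k_n = μ_nC_ox · (W/L) = 3.472 mA/V².
V_ov = V_GS − V_TN = 3.47 − 1.3 = 2.17 V.
Since V_DS = 0.139 V < V_ov = 2.17 V, the device is in the triode region.
I_D = k_n [V_ov · V_DS − ½ V_DS²] = 3.472 × [2.17 × 0.139 − 0.5 × 0.139²] = 1.01 mA.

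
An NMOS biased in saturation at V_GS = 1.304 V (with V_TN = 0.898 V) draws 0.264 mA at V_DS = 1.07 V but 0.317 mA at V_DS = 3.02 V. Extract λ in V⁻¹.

With V_GS fixed, I_D ∝ (1 + λ V_DS) in saturation, so I_D2/I_D1 = (1 + λ V_DS2)/(1 + λ V_DS1).
0.317/0.264 = 1.201 = (1 + 3.02 λ)/(1 + 1.07 λ).
Solving: λ (I_D1 V_DS2 − I_D2 V_DS1) = I_D2 − I_D1, so λ = (0.317 − 0.264) / (0.264 × 3.02 − 0.317 × 1.07) = 0.053 / 0.458 = 0.116 V⁻¹.

λ = 0.116 V⁻¹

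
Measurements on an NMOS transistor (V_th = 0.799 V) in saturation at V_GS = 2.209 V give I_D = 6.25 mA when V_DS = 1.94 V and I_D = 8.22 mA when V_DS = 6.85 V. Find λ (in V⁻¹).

With V_GS fixed, I_D ∝ (1 + λ V_DS) in saturation, so I_D2/I_D1 = (1 + λ V_DS2)/(1 + λ V_DS1).
8.22/6.25 = 1.315 = (1 + 6.85 λ)/(1 + 1.94 λ).
Solving: λ (I_D1 V_DS2 − I_D2 V_DS1) = I_D2 − I_D1, so λ = (8.22 − 6.25) / (6.25 × 6.85 − 8.22 × 1.94) = 1.97 / 26.9 = 0.0733 V⁻¹.

λ = 0.0733 V⁻¹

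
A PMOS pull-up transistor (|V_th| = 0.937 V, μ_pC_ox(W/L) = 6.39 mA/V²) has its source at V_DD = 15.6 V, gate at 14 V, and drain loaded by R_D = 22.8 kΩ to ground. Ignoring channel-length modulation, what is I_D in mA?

I_D = 0.676 mA

V_SG = V_DD − V_G = 15.6 − 14 = 1.6 V, so V_ov = 1.6 − 0.937 = 0.663 V.
Assume saturation: I_D = ½ k_p V_ov² = 0.5 × 6.39 × 0.663² = 1.4 mA, giving V_SD = V_DD − I_D R_D = 15.6 − 1.4 × 22.8 = -16.4 V.
But -16.4 V < V_ov = 0.663 V, so the device is actually in triode.
In triode I_D = k_p[V_ov V_SD − ½ V_SD²] and I_D = (V_DD − V_SD)/R_D. Equating: 72.8 V_SD² − 97.59 V_SD + 15.6 = 0, giving V_SD = 0.186 V (the root below V_ov).
I_D = (15.6 − 0.186) / 22.8 = 0.676 mA.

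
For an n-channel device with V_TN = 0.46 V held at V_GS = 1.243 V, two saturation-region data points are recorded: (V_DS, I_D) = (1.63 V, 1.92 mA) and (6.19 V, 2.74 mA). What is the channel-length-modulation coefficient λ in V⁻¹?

With V_GS fixed, I_D ∝ (1 + λ V_DS) in saturation, so I_D2/I_D1 = (1 + λ V_DS2)/(1 + λ V_DS1).
2.74/1.92 = 1.427 = (1 + 6.19 λ)/(1 + 1.63 λ).
Solving: λ (I_D1 V_DS2 − I_D2 V_DS1) = I_D2 − I_D1, so λ = (2.74 − 1.92) / (1.92 × 6.19 − 2.74 × 1.63) = 0.82 / 7.42 = 0.111 V⁻¹.

λ = 0.111 V⁻¹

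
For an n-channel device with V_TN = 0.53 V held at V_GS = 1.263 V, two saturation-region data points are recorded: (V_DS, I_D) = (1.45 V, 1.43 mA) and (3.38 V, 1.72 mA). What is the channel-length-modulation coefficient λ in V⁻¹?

λ = 0.124 V⁻¹

With V_GS fixed, I_D ∝ (1 + λ V_DS) in saturation, so I_D2/I_D1 = (1 + λ V_DS2)/(1 + λ V_DS1).
1.72/1.43 = 1.203 = (1 + 3.38 λ)/(1 + 1.45 λ).
Solving: λ (I_D1 V_DS2 − I_D2 V_DS1) = I_D2 − I_D1, so λ = (1.72 − 1.43) / (1.43 × 3.38 − 1.72 × 1.45) = 0.29 / 2.34 = 0.124 V⁻¹.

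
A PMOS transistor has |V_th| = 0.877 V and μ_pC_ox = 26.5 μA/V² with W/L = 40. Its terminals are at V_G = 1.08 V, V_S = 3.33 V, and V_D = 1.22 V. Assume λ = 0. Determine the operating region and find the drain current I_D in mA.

Saturation; I_D = 0.999 mA

V_SG = V_S − V_G = 3.33 − 1.08 = 2.25 V; V_SD = V_S − V_D = 3.33 − 1.22 = 2.11 V.
k_p = μ_pC_ox · (W/L) = 1.06 mA/V².
V_ov = V_SG − |V_th| = 2.25 − 0.877 = 1.37 V.
Since V_SD = 2.11 V ≥ V_ov = 1.37 V, the device is in saturation.
I_D = ½ k_p V_ov² = 0.5 × 1.06 × 1.37² = 0.999 mA.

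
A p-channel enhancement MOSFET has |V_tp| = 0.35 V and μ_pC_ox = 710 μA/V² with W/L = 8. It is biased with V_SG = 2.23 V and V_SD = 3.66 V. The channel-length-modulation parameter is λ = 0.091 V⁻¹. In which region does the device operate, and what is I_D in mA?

k_p = μ_pC_ox · (W/L) = 5.68 mA/V².
V_ov = V_SG − |V_tp| = 2.23 − 0.35 = 1.88 V.
Since V_SD = 3.66 V ≥ V_ov = 1.88 V, the device is in saturation.
I_D = ½ k_p V_ov² (1 + λ V_SD) = 0.5 × 5.68 × 1.88² × (1 + 0.091 × 3.66) = 13.4 mA.

Saturation; I_D = 13.4 mA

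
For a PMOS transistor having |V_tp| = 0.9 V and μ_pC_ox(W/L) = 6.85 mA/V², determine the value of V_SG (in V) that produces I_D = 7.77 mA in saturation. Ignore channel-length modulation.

In saturation I_D = ½ k_p (V_SG − |V_tp|)², so V_SG − |V_tp| = √(2 I_D / k_p) = √(2 × 7.77 / 6.85) = 1.51 V.
V_SG = 0.9 + 1.51 = 2.41 V.

V_SG = 2.41 V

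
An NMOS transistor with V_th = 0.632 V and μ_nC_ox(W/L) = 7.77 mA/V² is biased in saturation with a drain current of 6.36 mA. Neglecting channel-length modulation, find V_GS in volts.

In saturation I_D = ½ k_n (V_GS − V_th)², so V_GS − V_th = √(2 I_D / k_n) = √(2 × 6.36 / 7.77) = 1.28 V.
V_GS = 0.632 + 1.28 = 1.91 V.

V_GS = 1.91 V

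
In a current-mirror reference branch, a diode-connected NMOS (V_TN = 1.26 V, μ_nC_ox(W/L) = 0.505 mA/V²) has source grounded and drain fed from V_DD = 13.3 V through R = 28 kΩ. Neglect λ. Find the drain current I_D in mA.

With gate tied to drain, V_GS = V_DS ≥ V_GS − V_TN, so the device is in saturation.
KCL at the drain: ½ k_n (V_GS − V_TN)² = (V_DD − V_GS)/R.
Let x = V_GS − 1.26. Then 7.07 x² + x − 12.04 = 0, giving x = 1.24 V (positive root), so V_GS = 2.5 V.
I_D = (V_DD − V_GS)/R = (13.3 − 2.5) / 28 = 0.386 mA.

I_D = 0.386 mA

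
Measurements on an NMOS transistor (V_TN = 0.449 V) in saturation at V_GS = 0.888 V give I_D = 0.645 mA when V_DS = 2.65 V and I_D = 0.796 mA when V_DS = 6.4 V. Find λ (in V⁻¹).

With V_GS fixed, I_D ∝ (1 + λ V_DS) in saturation, so I_D2/I_D1 = (1 + λ V_DS2)/(1 + λ V_DS1).
0.796/0.645 = 1.234 = (1 + 6.4 λ)/(1 + 2.65 λ).
Solving: λ (I_D1 V_DS2 − I_D2 V_DS1) = I_D2 − I_D1, so λ = (0.796 − 0.645) / (0.645 × 6.4 − 0.796 × 2.65) = 0.151 / 2.02 = 0.0748 V⁻¹.

λ = 0.0748 V⁻¹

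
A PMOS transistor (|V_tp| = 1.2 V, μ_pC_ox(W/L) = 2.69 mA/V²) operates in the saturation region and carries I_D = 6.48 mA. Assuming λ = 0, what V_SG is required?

In saturation I_D = ½ k_p (V_SG − |V_tp|)², so V_SG − |V_tp| = √(2 I_D / k_p) = √(2 × 6.48 / 2.69) = 2.19 V.
V_SG = 1.2 + 2.19 = 3.39 V.

V_SG = 3.39 V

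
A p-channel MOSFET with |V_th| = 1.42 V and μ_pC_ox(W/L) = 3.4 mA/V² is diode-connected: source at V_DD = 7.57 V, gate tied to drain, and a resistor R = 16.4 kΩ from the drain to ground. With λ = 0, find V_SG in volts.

V_SG = 1.87 V

With gate tied to drain, V_SG = V_SD ≥ V_SG − |V_th|, so the device is in saturation.
KCL at the drain: ½ k_p (V_SG − |V_th|)² = (V_DD − V_SG)/R.
Let x = V_SG − 1.42. Then 27.9 x² + x − 6.15 = 0, giving x = 0.452 V (positive root), so V_SG = 1.87 V.
I_D = (V_DD − V_SG)/R = (7.57 − 1.87) / 16.4 = 0.347 mA.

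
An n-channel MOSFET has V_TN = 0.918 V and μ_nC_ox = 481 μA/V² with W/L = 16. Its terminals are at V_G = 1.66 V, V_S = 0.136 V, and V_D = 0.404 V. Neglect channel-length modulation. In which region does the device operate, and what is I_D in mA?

Triode; I_D = 0.974 mA

V_GS = V_G − V_S = 1.66 − 0.136 = 1.52 V; V_DS = V_D − V_S = 0.404 − 0.136 = 0.268 V.
k_n = μ_nC_ox · (W/L) = 7.696 mA/V².
V_ov = V_GS − V_TN = 1.52 − 0.918 = 0.606 V.
Since V_DS = 0.268 V < V_ov = 0.606 V, the device is in the triode region.
I_D = k_n [V_ov · V_DS − ½ V_DS²] = 7.696 × [0.606 × 0.268 − 0.5 × 0.268²] = 0.974 mA.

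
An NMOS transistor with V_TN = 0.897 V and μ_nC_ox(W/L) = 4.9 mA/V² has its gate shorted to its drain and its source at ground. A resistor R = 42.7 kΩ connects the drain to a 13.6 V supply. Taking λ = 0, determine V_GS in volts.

V_GS = 1.24 V

With gate tied to drain, V_GS = V_DS ≥ V_GS − V_TN, so the device is in saturation.
KCL at the drain: ½ k_n (V_GS − V_TN)² = (V_DD − V_GS)/R.
Let x = V_GS − 0.897. Then 105 x² + x − 12.7 = 0, giving x = 0.344 V (positive root), so V_GS = 1.24 V.
I_D = (V_DD − V_GS)/R = (13.6 − 1.24) / 42.7 = 0.289 mA.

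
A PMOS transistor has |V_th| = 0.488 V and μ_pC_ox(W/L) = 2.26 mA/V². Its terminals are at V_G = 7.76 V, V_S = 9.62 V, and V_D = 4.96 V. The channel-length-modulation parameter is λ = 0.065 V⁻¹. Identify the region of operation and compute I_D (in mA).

Saturation; I_D = 2.77 mA

V_SG = V_S − V_G = 9.62 − 7.76 = 1.86 V; V_SD = V_S − V_D = 9.62 − 4.96 = 4.66 V.
V_ov = V_SG − |V_th| = 1.86 − 0.488 = 1.37 V.
Since V_SD = 4.66 V ≥ V_ov = 1.37 V, the device is in saturation.
I_D = ½ k_p V_ov² (1 + λ V_SD) = 0.5 × 2.26 × 1.37² × (1 + 0.065 × 4.66) = 2.77 mA.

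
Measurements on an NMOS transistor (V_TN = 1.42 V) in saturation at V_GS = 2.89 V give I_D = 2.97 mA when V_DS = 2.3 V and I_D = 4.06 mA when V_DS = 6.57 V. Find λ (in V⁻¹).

With V_GS fixed, I_D ∝ (1 + λ V_DS) in saturation, so I_D2/I_D1 = (1 + λ V_DS2)/(1 + λ V_DS1).
4.06/2.97 = 1.367 = (1 + 6.57 λ)/(1 + 2.3 λ).
Solving: λ (I_D1 V_DS2 − I_D2 V_DS1) = I_D2 − I_D1, so λ = (4.06 − 2.97) / (2.97 × 6.57 − 4.06 × 2.3) = 1.09 / 10.2 = 0.107 V⁻¹.

λ = 0.107 V⁻¹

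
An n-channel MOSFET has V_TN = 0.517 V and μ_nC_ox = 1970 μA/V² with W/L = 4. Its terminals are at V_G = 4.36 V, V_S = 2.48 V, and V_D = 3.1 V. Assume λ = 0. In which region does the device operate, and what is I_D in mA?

Triode; I_D = 5.14 mA

V_GS = V_G − V_S = 4.36 − 2.48 = 1.88 V; V_DS = V_D − V_S = 3.1 − 2.48 = 0.62 V.
k_n = μ_nC_ox · (W/L) = 7.88 mA/V².
V_ov = V_GS − V_TN = 1.88 − 0.517 = 1.36 V.
Since V_DS = 0.62 V < V_ov = 1.36 V, the device is in the triode region.
I_D = k_n [V_ov · V_DS − ½ V_DS²] = 7.88 × [1.36 × 0.62 − 0.5 × 0.62²] = 5.14 mA.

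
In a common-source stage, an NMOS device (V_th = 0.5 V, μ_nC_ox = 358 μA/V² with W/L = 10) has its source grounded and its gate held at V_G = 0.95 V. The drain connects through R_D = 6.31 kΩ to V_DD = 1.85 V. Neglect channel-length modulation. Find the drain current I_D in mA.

V_GS = V_G = 0.95 V, so V_ov = 0.95 − 0.5 = 0.45 V.
k_n = μ_nC_ox · (W/L) = 3.58 mA/V².
Assume saturation: I_D = ½ k_n V_ov² = 0.5 × 3.58 × 0.45² = 0.362 mA, giving V_DS = V_DD − I_D R_D = 1.85 − 0.362 × 6.31 = -0.437 V.
But -0.437 V < V_ov = 0.45 V, so the device is actually in triode.
In triode I_D = k_n[V_ov V_DS − ½ V_DS²] and I_D = (V_DD − V_DS)/R_D. Equating: 11.3 V_DS² − 11.17 V_DS + 1.85 = 0, giving V_DS = 0.211 V (the root below V_ov).
I_D = (1.85 − 0.211) / 6.31 = 0.26 mA.

I_D = 0.260 mA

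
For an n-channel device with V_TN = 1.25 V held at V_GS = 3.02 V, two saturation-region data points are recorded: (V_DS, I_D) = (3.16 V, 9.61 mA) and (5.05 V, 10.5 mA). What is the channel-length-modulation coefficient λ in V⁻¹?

With V_GS fixed, I_D ∝ (1 + λ V_DS) in saturation, so I_D2/I_D1 = (1 + λ V_DS2)/(1 + λ V_DS1).
10.5/9.61 = 1.093 = (1 + 5.05 λ)/(1 + 3.16 λ).
Solving: λ (I_D1 V_DS2 − I_D2 V_DS1) = I_D2 − I_D1, so λ = (10.5 − 9.61) / (9.61 × 5.05 − 10.5 × 3.16) = 0.89 / 15.4 = 0.058 V⁻¹.

λ = 0.0580 V⁻¹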